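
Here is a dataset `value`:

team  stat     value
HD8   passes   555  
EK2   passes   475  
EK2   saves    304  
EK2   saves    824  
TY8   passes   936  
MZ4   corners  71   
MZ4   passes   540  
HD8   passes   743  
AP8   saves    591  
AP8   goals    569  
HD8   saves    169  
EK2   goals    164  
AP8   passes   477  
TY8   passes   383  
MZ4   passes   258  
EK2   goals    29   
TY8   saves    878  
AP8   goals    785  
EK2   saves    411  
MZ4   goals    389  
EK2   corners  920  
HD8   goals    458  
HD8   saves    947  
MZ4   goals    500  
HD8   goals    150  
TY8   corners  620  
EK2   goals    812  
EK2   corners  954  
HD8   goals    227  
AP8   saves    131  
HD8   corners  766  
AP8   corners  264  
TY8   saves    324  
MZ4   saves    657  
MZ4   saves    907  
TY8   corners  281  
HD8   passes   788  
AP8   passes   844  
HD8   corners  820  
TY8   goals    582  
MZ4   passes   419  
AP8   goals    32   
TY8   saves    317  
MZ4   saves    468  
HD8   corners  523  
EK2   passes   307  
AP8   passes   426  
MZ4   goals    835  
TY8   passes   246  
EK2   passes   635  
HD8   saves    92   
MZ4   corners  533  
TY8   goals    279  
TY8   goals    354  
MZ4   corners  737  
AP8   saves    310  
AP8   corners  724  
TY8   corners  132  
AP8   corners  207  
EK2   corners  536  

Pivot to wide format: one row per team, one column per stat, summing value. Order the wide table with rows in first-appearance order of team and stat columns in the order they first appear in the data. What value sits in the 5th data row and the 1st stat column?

1747

With rows in first-appearance order of team, row 5 is team=AP8. stat columns in first-appearance order: passes, saves, corners, goals; column 1 is passes.
Long rows with team=AP8, stat=passes: 477 + 844 + 426 = 1747.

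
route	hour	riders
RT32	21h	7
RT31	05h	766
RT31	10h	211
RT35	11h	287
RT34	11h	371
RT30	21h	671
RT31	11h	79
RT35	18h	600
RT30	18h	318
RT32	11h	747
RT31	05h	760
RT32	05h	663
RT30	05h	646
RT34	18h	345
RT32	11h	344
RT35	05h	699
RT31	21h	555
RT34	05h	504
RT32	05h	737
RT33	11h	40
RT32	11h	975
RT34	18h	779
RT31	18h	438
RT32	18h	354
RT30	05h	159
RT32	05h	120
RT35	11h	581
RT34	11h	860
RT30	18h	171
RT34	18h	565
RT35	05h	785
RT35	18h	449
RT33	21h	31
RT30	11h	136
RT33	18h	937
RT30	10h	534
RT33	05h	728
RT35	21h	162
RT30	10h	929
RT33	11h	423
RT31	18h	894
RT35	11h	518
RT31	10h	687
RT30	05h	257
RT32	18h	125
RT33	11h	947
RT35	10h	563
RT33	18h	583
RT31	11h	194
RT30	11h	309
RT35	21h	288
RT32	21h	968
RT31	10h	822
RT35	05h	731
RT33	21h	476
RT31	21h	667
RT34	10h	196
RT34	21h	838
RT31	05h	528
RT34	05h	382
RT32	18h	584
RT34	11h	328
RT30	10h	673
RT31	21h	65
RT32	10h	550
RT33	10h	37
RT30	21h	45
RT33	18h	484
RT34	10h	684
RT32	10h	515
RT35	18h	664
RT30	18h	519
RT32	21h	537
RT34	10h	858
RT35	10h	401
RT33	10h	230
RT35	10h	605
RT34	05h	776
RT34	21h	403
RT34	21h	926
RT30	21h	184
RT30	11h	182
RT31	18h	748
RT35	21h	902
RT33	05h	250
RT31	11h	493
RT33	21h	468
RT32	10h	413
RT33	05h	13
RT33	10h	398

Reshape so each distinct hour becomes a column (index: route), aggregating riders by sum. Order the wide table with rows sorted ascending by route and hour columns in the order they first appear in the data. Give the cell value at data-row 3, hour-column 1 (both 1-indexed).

With rows sorted ascending by route, row 3 is route=RT32. hour columns in first-appearance order: 21h, 05h, 10h, 11h, 18h; column 1 is 21h.
Long rows with route=RT32, hour=21h: 7 + 968 + 537 = 1512.

1512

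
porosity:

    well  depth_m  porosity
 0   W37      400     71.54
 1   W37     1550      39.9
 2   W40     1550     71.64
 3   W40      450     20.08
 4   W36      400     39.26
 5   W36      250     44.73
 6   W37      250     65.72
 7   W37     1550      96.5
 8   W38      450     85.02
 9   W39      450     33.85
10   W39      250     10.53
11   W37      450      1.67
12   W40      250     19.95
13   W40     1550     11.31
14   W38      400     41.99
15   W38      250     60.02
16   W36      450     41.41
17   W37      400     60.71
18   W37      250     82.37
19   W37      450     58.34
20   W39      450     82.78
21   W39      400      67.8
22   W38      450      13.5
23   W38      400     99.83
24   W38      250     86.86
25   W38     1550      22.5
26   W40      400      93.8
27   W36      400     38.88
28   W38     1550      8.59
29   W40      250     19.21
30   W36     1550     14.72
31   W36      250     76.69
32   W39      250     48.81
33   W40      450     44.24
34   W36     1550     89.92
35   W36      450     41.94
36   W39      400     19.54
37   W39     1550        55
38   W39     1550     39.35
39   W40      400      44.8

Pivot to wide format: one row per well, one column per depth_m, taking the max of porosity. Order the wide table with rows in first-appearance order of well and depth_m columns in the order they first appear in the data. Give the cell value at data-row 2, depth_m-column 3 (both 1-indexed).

44.24

With rows in first-appearance order of well, row 2 is well=W40. depth_m columns in first-appearance order: 400, 1550, 450, 250; column 3 is 450.
Long rows with well=W40, depth_m=450: max(20.08, 44.24) = 44.24.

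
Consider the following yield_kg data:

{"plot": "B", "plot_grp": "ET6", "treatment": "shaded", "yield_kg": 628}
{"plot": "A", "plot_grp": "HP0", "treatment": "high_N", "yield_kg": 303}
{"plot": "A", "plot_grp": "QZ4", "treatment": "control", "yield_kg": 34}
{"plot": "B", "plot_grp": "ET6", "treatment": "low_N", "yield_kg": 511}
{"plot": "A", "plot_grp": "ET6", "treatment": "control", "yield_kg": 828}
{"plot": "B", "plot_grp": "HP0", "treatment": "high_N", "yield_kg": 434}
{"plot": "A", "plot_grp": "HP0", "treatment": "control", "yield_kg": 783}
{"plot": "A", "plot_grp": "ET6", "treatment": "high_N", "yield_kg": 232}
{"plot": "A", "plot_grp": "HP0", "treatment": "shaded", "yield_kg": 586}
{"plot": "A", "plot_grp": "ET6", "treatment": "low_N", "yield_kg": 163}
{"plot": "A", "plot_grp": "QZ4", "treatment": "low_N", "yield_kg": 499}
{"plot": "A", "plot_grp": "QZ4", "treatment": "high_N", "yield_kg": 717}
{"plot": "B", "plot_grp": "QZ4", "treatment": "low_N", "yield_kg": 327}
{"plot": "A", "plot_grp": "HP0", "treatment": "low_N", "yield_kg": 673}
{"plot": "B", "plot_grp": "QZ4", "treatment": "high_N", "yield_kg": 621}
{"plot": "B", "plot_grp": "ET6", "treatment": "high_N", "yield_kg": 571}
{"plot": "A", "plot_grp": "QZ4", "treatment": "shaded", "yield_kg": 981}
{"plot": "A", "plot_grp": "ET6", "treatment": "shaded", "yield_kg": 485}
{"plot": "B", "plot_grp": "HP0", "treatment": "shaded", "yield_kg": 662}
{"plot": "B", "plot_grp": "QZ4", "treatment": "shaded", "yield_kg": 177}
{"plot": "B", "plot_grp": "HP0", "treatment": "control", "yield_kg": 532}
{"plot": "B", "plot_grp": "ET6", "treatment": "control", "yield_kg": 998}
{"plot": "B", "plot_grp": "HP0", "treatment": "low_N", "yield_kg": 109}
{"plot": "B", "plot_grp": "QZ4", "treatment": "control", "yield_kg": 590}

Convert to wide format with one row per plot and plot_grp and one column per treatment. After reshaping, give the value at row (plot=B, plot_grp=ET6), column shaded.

Wide layout: rows indexed by plot and plot_grp, columns are the 4 distinct treatment values (shaded, high_N, control, low_N).
Cell (plot=B, plot_grp=ET6, treatment=shaded) draws from the long row where plot=B, plot_grp=ET6 and treatment=shaded, which has yield_kg=628.

628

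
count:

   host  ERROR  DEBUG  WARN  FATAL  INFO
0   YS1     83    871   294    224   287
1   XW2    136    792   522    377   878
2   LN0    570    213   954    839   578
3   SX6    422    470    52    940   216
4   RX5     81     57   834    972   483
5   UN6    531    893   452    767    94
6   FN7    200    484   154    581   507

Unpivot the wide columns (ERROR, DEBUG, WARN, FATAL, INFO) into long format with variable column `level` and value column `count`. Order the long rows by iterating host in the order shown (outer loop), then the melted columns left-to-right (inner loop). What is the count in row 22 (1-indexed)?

35 rows total (7 × 5). Row 22: index ⌊(22-1)/5⌋ = 4 into host → RX5; (22-1) mod 5 = 1 into the melted columns → DEBUG.
So row 22 is (RX5, DEBUG, 57); count = 57.

57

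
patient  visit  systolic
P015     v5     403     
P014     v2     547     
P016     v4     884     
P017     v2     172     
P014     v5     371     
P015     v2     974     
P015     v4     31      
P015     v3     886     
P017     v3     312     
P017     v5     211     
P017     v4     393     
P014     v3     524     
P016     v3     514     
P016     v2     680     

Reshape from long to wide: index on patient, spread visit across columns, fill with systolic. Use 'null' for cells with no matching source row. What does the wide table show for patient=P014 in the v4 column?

No long-format row has patient=P014 and visit=v4, so the cell is null.

null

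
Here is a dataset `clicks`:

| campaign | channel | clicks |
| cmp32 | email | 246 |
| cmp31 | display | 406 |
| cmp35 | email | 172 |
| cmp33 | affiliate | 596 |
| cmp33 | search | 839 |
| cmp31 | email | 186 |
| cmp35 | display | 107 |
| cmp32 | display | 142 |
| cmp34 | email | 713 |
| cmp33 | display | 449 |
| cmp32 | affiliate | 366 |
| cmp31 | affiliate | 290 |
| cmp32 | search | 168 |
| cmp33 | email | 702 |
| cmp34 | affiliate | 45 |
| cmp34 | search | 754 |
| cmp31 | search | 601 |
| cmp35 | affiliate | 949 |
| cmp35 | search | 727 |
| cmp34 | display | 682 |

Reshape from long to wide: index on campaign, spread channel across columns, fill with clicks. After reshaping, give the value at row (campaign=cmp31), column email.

186

Wide layout: rows indexed by campaign, columns are the 4 distinct channel values (email, display, affiliate, search).
Cell (campaign=cmp31, channel=email) draws from the long row where campaign=cmp31 and channel=email, which has clicks=186.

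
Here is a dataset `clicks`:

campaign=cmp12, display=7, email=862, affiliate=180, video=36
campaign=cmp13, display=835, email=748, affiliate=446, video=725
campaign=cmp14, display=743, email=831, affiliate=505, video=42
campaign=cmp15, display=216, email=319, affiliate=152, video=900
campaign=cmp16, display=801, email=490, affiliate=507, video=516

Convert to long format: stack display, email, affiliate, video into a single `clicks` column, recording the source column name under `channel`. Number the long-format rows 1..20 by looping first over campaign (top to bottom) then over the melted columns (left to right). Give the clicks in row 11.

20 rows total (5 × 4). Row 11: index ⌊(11-1)/4⌋ = 2 into campaign → cmp14; (11-1) mod 4 = 2 into the melted columns → affiliate.
So row 11 is (cmp14, affiliate, 505); clicks = 505.

505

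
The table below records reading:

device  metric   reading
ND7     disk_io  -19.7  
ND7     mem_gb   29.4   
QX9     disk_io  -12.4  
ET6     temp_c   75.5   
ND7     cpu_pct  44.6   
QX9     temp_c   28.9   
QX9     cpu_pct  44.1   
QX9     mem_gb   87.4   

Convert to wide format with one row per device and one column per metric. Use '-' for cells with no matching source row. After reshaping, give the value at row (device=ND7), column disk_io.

The long row with device=ND7, metric=disk_io has reading=-19.7.

-19.7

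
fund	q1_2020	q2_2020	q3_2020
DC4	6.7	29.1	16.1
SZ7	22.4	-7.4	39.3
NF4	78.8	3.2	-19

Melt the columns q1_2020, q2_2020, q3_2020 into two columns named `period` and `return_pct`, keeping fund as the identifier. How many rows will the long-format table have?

9

3 fund values × 3 melted columns = 9 rows.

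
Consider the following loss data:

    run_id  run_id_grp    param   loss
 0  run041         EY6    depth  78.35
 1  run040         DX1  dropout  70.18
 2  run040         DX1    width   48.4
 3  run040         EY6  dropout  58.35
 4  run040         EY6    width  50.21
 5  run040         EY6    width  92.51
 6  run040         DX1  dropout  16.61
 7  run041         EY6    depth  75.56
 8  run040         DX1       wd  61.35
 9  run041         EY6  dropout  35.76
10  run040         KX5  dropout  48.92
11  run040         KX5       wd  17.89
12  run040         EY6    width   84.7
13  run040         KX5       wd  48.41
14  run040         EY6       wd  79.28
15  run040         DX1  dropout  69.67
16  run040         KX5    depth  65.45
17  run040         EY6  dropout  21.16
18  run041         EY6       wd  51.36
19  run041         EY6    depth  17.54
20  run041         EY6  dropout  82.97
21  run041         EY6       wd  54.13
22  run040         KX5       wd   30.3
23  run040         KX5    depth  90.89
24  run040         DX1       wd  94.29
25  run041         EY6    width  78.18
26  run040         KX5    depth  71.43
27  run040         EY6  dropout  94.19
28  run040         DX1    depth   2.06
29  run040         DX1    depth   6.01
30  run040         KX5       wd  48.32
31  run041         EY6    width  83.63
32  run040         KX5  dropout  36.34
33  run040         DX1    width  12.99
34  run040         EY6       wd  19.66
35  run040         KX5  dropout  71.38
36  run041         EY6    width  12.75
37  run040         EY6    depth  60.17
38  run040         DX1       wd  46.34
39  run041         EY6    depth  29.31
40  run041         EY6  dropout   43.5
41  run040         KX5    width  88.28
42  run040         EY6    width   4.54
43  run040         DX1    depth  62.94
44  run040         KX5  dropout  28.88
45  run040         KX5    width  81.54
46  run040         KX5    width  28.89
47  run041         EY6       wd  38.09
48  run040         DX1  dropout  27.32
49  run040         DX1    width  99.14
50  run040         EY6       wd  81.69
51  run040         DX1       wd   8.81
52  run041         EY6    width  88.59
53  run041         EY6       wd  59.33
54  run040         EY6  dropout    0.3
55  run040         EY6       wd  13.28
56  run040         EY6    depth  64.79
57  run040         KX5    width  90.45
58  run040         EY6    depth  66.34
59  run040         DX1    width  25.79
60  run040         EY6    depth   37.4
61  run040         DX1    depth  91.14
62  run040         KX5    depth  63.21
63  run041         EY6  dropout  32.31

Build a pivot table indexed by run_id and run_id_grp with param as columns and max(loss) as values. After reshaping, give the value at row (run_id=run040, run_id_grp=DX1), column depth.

Rows with run_id=run040, run_id_grp=DX1 and param=depth: loss values are 2.06, 6.01, 62.94, 91.14.
max(2.06, 6.01, 62.94, 91.14) = 91.14.

91.14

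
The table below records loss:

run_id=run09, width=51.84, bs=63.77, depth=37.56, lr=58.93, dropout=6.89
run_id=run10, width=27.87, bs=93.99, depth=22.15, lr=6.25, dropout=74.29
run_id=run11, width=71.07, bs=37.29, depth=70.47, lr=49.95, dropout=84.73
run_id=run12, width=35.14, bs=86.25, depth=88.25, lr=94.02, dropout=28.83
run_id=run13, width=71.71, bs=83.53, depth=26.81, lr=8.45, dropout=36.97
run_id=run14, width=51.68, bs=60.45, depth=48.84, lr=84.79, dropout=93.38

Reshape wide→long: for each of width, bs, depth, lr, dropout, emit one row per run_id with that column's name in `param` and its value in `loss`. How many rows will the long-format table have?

30

6 run_id values × 5 melted columns = 30 rows.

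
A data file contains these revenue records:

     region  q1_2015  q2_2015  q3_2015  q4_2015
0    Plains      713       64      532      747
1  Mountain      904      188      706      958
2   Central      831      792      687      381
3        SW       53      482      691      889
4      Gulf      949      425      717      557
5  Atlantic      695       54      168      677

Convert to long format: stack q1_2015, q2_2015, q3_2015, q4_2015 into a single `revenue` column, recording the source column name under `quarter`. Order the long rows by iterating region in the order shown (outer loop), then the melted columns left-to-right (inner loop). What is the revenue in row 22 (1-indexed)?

24 rows total (6 × 4). Row 22: index ⌊(22-1)/4⌋ = 5 into region → Atlantic; (22-1) mod 4 = 1 into the melted columns → q2_2015.
So row 22 is (Atlantic, q2_2015, 54); revenue = 54.

54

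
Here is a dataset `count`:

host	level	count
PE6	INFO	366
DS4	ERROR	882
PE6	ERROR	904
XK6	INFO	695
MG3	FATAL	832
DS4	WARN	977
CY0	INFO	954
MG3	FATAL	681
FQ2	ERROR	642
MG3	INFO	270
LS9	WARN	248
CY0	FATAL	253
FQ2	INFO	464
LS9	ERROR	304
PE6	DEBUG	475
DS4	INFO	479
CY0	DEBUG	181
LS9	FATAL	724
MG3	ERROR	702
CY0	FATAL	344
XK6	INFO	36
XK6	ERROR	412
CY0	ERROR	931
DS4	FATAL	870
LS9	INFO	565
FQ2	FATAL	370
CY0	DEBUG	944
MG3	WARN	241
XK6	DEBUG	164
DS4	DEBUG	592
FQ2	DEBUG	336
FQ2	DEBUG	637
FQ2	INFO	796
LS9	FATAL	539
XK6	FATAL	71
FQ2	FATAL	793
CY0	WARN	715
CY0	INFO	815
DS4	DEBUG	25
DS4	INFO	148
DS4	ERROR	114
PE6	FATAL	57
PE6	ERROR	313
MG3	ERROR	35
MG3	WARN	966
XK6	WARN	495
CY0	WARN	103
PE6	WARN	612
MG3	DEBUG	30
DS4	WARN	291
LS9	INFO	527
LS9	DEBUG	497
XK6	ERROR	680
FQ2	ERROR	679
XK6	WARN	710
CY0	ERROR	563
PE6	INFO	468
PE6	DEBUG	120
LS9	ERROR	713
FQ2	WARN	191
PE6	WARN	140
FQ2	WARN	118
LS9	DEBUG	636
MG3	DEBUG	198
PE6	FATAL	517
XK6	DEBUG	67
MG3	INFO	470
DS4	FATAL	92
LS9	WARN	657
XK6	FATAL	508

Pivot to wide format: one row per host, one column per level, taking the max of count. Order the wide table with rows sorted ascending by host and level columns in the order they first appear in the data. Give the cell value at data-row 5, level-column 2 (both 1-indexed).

702

With rows sorted ascending by host, row 5 is host=MG3. level columns in first-appearance order: INFO, ERROR, FATAL, WARN, DEBUG; column 2 is ERROR.
Long rows with host=MG3, level=ERROR: max(702, 35) = 702.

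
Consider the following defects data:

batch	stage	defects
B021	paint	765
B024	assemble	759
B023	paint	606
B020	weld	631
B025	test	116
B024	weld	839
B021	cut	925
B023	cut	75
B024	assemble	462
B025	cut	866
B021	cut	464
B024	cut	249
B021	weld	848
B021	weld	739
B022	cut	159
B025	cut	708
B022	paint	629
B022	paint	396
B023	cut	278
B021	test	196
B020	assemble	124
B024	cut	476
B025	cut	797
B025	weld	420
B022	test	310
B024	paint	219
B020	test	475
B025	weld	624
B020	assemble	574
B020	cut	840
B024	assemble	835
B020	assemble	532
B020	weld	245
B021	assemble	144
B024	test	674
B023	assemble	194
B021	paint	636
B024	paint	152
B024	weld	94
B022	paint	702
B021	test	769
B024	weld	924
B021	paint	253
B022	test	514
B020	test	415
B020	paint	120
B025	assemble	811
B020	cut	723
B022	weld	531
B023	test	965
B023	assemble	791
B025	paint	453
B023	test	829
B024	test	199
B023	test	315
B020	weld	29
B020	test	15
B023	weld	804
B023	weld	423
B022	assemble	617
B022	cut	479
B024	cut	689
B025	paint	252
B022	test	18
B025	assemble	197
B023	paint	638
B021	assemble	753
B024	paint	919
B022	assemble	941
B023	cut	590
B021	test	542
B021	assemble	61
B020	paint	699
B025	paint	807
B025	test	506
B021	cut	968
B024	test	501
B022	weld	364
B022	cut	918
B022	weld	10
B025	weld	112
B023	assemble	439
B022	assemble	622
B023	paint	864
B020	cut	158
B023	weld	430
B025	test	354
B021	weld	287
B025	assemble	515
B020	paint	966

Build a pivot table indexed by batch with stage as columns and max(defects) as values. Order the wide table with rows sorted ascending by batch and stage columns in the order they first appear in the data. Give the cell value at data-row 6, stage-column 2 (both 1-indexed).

With rows sorted ascending by batch, row 6 is batch=B025. stage columns in first-appearance order: paint, assemble, weld, test, cut; column 2 is assemble.
Long rows with batch=B025, stage=assemble: max(811, 197, 515) = 811.

811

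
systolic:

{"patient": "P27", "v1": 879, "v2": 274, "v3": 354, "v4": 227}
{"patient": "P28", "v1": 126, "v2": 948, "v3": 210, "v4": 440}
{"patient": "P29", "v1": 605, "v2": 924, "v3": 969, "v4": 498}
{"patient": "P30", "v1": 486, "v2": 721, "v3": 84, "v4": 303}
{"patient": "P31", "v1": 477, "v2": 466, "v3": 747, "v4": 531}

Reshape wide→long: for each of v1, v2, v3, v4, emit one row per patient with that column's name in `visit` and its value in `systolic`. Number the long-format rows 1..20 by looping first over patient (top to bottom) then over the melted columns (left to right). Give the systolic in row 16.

303

20 rows total (5 × 4). Row 16: index ⌊(16-1)/4⌋ = 3 into patient → P30; (16-1) mod 4 = 3 into the melted columns → v4.
So row 16 is (P30, v4, 303); systolic = 303.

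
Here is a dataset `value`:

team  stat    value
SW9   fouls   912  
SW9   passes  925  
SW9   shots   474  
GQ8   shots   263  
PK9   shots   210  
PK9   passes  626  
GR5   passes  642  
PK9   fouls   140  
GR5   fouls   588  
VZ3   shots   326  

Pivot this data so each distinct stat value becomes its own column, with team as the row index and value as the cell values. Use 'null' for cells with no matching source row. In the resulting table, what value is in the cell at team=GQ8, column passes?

null

No long-format row has team=GQ8 and stat=passes, so the cell is null.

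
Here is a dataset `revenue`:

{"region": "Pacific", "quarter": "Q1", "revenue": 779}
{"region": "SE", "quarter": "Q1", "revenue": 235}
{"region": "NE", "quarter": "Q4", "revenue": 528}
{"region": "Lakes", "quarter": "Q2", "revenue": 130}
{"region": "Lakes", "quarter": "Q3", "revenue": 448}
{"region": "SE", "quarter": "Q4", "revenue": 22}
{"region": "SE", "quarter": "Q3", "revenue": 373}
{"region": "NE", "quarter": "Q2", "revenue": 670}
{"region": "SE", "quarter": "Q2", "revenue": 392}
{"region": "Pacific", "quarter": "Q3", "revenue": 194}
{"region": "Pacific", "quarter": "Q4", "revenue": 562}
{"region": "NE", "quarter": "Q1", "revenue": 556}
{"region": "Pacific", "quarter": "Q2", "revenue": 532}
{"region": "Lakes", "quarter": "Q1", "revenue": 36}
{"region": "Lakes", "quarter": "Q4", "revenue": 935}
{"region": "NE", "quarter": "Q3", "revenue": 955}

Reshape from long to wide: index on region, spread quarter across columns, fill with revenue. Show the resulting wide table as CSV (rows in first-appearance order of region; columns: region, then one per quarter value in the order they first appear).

Columns: region plus the 4 distinct quarter values (Q1, Q4, Q2, Q3).
For example, row Pacific column Q1 takes revenue=779 from the long row (Pacific, Q1).

region,Q1,Q4,Q2,Q3
Pacific,779,562,532,194
SE,235,22,392,373
NE,556,528,670,955
Lakes,36,935,130,448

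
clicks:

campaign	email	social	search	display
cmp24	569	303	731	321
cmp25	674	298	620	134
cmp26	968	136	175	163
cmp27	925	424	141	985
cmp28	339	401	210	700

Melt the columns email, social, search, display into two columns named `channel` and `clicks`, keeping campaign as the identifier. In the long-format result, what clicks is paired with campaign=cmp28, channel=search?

Unpivoting turns each (campaign, wide-column) pair into one long row.
The wide cell at row cmp28, column search holds 210, so the long row (cmp28, search) has clicks=210.

210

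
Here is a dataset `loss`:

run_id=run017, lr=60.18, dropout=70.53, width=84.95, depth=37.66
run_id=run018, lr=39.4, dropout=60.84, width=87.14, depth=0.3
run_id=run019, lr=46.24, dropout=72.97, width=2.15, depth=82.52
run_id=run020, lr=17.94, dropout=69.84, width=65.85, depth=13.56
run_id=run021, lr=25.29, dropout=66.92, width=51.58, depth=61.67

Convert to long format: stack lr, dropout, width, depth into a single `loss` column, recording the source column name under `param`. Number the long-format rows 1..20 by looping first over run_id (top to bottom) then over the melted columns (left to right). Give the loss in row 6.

20 rows total (5 × 4). Row 6: index ⌊(6-1)/4⌋ = 1 into run_id → run018; (6-1) mod 4 = 1 into the melted columns → dropout.
So row 6 is (run018, dropout, 60.84); loss = 60.84.

60.84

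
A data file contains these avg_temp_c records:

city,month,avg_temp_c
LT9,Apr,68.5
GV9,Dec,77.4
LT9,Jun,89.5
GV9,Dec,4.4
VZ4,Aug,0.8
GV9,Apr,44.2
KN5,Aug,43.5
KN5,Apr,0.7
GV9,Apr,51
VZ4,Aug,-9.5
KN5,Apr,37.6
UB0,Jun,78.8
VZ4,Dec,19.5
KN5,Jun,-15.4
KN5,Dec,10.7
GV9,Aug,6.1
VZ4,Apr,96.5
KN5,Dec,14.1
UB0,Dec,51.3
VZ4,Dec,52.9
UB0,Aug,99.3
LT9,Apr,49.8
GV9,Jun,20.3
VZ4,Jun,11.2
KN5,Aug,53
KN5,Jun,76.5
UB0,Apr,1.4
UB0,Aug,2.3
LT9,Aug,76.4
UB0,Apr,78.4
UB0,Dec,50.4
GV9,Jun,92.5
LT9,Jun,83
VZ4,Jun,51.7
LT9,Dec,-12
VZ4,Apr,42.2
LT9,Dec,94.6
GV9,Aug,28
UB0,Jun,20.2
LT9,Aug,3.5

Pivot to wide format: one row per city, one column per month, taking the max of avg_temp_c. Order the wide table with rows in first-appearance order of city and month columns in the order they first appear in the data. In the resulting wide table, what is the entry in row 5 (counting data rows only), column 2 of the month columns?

51.3

With rows in first-appearance order of city, row 5 is city=UB0. month columns in first-appearance order: Apr, Dec, Jun, Aug; column 2 is Dec.
Long rows with city=UB0, month=Dec: max(51.3, 50.4) = 51.3.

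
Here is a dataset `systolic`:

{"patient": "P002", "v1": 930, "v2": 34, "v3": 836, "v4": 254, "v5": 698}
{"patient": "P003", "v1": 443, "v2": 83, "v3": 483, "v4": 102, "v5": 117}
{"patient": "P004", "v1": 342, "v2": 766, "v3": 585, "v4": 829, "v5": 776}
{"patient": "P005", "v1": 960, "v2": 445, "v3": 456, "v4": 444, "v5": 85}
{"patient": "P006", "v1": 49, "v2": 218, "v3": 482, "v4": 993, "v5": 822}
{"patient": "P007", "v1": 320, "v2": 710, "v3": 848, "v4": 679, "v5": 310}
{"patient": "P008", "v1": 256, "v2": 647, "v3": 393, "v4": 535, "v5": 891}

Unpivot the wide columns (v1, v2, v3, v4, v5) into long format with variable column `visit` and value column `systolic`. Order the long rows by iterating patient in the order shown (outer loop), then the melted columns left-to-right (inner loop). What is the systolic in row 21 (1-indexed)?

35 rows total (7 × 5). Row 21: index ⌊(21-1)/5⌋ = 4 into patient → P006; (21-1) mod 5 = 0 into the melted columns → v1.
So row 21 is (P006, v1, 49); systolic = 49.

49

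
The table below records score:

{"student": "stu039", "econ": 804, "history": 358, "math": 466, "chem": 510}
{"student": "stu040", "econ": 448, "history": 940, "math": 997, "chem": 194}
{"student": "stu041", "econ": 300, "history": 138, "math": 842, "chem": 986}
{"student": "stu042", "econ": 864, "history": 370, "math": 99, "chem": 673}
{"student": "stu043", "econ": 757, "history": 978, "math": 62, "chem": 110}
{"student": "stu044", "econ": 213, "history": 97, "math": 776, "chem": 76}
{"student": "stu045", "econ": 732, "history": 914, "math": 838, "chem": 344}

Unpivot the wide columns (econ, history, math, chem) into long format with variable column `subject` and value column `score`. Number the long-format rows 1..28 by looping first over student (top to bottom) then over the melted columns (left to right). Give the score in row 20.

110

28 rows total (7 × 4). Row 20: index ⌊(20-1)/4⌋ = 4 into student → stu043; (20-1) mod 4 = 3 into the melted columns → chem.
So row 20 is (stu043, chem, 110); score = 110.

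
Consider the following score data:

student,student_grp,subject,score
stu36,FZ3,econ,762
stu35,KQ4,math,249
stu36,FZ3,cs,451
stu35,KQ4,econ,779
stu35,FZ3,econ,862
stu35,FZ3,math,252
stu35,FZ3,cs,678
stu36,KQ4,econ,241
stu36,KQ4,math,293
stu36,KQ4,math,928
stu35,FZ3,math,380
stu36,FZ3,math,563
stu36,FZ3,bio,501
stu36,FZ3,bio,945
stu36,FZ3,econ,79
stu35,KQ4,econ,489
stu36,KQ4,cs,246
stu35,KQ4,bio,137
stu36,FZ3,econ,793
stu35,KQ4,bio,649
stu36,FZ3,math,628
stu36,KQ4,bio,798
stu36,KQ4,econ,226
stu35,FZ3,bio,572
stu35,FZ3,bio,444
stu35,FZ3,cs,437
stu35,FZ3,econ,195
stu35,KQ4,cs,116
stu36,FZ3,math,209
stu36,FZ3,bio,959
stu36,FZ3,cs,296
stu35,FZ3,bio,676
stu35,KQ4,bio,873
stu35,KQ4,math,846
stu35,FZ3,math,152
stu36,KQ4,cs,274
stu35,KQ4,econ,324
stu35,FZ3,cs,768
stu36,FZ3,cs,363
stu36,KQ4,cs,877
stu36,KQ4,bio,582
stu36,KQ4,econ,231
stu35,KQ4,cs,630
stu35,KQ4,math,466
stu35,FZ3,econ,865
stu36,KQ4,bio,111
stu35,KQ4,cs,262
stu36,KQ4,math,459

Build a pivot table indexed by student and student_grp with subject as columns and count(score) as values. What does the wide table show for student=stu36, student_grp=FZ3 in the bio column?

3

Rows with student=stu36, student_grp=FZ3 and subject=bio: score values are 501, 945, 959.
3 rows match — count = 3.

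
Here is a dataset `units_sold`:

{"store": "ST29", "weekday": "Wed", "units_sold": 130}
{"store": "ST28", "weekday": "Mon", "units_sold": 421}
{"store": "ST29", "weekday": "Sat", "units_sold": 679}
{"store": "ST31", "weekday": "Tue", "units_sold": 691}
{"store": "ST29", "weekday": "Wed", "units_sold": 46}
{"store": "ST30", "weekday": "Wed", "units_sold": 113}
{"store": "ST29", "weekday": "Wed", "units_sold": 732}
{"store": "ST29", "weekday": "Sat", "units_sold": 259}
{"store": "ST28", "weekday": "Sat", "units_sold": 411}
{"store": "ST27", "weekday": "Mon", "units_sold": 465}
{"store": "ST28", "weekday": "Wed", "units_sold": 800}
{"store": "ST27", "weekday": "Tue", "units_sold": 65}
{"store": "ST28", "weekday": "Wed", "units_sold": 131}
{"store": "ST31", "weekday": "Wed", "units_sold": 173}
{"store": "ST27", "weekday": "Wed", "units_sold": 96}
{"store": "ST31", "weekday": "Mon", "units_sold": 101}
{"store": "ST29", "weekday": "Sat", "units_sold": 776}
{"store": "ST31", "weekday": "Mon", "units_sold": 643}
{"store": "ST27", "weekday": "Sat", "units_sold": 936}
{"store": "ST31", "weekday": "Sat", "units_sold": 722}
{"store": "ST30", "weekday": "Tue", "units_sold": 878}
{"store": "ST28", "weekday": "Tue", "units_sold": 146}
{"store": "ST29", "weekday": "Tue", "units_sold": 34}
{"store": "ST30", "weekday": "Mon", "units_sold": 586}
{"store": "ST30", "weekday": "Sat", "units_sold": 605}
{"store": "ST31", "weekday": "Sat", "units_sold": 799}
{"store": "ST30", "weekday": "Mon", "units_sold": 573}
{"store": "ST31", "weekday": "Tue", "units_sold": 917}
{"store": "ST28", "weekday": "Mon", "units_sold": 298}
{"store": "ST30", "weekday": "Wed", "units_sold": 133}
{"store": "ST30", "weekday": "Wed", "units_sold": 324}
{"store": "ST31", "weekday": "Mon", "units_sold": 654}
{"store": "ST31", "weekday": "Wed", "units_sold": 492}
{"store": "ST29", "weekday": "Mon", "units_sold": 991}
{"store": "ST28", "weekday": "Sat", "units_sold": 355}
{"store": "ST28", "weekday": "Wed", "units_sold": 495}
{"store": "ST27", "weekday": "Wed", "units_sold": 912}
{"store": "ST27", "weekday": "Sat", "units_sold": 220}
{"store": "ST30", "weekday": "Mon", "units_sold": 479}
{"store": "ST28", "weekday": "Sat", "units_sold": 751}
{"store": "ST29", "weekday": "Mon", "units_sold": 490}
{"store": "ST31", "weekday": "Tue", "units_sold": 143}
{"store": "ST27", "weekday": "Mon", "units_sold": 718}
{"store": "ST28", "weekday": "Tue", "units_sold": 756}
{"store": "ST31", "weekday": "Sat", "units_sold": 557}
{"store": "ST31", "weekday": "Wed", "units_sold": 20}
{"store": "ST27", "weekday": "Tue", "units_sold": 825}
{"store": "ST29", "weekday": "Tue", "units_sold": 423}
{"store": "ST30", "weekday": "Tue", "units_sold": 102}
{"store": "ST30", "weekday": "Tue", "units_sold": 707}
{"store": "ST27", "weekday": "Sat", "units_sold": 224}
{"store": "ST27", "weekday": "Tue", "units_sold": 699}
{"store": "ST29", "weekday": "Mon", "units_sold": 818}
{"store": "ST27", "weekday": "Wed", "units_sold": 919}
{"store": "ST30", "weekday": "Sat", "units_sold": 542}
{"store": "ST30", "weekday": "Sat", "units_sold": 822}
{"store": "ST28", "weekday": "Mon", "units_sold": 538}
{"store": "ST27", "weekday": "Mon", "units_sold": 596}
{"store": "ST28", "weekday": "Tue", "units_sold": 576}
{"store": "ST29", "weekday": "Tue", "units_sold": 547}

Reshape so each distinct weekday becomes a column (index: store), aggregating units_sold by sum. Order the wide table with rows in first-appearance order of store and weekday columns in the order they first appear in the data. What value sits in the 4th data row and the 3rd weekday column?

With rows in first-appearance order of store, row 4 is store=ST30. weekday columns in first-appearance order: Wed, Mon, Sat, Tue; column 3 is Sat.
Long rows with store=ST30, weekday=Sat: 605 + 542 + 822 = 1969.

1969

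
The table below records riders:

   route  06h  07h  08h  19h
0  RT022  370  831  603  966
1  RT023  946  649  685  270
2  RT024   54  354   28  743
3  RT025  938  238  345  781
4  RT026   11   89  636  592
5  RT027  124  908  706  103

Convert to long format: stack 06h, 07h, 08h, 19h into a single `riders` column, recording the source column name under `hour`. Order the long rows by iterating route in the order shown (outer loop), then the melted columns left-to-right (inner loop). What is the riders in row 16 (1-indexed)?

24 rows total (6 × 4). Row 16: index ⌊(16-1)/4⌋ = 3 into route → RT025; (16-1) mod 4 = 3 into the melted columns → 19h.
So row 16 is (RT025, 19h, 781); riders = 781.

781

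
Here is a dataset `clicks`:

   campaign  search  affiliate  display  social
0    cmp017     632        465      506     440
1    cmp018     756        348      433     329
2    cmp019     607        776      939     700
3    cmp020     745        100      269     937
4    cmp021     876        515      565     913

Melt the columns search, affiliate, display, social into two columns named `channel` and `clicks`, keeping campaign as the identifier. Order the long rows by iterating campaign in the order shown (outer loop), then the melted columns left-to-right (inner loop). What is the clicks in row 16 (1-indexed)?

20 rows total (5 × 4). Row 16: index ⌊(16-1)/4⌋ = 3 into campaign → cmp020; (16-1) mod 4 = 3 into the melted columns → social.
So row 16 is (cmp020, social, 937); clicks = 937.

937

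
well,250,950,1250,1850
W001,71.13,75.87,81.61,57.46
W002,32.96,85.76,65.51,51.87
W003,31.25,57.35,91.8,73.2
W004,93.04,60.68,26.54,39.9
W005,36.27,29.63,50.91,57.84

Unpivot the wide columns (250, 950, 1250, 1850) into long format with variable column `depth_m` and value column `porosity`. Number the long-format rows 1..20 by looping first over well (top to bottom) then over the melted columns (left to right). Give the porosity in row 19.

20 rows total (5 × 4). Row 19: index ⌊(19-1)/4⌋ = 4 into well → W005; (19-1) mod 4 = 2 into the melted columns → 1250.
So row 19 is (W005, 1250, 50.91); porosity = 50.91.

50.91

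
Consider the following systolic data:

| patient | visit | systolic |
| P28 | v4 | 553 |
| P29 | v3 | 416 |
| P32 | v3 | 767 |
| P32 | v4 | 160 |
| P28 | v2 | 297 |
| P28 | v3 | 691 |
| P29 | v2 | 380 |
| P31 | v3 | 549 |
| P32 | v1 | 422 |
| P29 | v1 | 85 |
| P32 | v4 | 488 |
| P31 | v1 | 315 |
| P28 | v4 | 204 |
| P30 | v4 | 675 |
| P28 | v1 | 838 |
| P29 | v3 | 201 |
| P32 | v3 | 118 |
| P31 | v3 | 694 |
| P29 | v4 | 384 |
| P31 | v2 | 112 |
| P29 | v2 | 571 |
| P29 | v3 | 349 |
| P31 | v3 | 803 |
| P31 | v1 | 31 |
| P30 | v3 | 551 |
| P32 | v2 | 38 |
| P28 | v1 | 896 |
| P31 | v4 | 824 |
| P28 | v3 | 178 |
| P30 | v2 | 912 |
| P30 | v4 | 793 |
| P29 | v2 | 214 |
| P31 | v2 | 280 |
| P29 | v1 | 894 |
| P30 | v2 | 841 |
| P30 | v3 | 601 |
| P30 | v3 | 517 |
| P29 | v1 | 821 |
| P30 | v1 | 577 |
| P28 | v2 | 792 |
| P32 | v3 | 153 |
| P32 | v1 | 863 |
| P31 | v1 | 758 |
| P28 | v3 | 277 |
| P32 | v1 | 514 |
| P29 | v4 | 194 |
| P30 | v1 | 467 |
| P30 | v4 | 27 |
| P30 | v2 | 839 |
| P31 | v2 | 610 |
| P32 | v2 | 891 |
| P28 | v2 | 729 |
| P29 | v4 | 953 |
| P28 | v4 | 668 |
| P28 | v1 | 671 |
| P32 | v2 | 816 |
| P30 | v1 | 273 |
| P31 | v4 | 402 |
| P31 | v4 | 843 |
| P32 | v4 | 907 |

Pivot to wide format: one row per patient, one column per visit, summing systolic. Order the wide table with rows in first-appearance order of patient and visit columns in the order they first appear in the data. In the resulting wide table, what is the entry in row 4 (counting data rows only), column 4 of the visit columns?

1104

With rows in first-appearance order of patient, row 4 is patient=P31. visit columns in first-appearance order: v4, v3, v2, v1; column 4 is v1.
Long rows with patient=P31, visit=v1: 315 + 31 + 758 = 1104.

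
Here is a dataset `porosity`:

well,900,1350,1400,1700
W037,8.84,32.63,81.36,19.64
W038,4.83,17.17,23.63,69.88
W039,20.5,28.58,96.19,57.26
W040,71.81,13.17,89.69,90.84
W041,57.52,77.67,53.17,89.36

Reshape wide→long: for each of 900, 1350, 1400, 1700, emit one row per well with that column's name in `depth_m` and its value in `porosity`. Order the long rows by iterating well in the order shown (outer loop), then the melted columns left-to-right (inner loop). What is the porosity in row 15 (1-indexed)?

89.69

20 rows total (5 × 4). Row 15: index ⌊(15-1)/4⌋ = 3 into well → W040; (15-1) mod 4 = 2 into the melted columns → 1400.
So row 15 is (W040, 1400, 89.69); porosity = 89.69.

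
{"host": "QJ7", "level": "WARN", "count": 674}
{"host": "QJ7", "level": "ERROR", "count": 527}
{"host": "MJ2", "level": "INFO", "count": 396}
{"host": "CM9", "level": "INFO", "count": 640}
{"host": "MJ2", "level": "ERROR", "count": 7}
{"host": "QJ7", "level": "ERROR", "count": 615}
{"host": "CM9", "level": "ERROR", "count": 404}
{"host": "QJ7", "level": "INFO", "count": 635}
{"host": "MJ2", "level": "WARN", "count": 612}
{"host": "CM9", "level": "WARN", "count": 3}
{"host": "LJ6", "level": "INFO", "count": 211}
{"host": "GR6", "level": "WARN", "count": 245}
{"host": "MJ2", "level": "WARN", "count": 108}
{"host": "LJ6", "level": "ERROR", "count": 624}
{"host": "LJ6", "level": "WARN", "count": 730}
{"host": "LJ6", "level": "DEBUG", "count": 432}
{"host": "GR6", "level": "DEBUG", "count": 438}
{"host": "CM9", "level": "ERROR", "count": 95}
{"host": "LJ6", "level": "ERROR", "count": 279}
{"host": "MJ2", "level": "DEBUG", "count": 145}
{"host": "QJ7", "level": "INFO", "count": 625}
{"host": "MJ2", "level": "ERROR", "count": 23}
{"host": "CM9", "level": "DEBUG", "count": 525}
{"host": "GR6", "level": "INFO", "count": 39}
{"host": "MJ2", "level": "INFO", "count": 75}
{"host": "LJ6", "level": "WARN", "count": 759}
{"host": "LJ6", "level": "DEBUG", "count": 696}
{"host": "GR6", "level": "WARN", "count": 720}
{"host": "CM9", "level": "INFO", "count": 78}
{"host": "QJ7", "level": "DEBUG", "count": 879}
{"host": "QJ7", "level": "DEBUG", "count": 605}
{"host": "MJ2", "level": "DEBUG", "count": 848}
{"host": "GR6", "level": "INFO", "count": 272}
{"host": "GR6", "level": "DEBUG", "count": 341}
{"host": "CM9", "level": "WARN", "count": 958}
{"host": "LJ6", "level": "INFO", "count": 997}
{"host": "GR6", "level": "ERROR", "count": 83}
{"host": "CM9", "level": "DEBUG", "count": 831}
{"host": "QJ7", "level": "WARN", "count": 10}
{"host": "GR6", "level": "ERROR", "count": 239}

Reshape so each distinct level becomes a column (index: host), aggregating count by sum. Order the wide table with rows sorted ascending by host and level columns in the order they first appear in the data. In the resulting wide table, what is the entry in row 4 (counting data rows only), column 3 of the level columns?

With rows sorted ascending by host, row 4 is host=MJ2. level columns in first-appearance order: WARN, ERROR, INFO, DEBUG; column 3 is INFO.
Long rows with host=MJ2, level=INFO: 396 + 75 = 471.

471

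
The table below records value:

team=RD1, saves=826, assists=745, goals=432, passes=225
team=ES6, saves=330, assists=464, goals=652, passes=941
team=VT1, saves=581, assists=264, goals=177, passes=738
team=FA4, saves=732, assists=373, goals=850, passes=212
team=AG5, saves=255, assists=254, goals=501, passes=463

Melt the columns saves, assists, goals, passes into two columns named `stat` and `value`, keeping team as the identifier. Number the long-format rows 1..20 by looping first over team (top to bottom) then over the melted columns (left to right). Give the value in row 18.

254

20 rows total (5 × 4). Row 18: index ⌊(18-1)/4⌋ = 4 into team → AG5; (18-1) mod 4 = 1 into the melted columns → assists.
So row 18 is (AG5, assists, 254); value = 254.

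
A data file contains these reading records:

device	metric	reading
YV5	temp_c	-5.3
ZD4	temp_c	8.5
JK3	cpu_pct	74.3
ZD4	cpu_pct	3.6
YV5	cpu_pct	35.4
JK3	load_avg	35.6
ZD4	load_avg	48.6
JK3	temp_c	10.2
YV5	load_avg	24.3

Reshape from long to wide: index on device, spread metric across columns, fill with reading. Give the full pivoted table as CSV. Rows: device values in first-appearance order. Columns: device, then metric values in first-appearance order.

device,temp_c,cpu_pct,load_avg
YV5,-5.3,35.4,24.3
ZD4,8.5,3.6,48.6
JK3,10.2,74.3,35.6

Columns: device plus the 3 distinct metric values (temp_c, cpu_pct, load_avg).
For example, row YV5 column temp_c takes reading=-5.3 from the long row (YV5, temp_c).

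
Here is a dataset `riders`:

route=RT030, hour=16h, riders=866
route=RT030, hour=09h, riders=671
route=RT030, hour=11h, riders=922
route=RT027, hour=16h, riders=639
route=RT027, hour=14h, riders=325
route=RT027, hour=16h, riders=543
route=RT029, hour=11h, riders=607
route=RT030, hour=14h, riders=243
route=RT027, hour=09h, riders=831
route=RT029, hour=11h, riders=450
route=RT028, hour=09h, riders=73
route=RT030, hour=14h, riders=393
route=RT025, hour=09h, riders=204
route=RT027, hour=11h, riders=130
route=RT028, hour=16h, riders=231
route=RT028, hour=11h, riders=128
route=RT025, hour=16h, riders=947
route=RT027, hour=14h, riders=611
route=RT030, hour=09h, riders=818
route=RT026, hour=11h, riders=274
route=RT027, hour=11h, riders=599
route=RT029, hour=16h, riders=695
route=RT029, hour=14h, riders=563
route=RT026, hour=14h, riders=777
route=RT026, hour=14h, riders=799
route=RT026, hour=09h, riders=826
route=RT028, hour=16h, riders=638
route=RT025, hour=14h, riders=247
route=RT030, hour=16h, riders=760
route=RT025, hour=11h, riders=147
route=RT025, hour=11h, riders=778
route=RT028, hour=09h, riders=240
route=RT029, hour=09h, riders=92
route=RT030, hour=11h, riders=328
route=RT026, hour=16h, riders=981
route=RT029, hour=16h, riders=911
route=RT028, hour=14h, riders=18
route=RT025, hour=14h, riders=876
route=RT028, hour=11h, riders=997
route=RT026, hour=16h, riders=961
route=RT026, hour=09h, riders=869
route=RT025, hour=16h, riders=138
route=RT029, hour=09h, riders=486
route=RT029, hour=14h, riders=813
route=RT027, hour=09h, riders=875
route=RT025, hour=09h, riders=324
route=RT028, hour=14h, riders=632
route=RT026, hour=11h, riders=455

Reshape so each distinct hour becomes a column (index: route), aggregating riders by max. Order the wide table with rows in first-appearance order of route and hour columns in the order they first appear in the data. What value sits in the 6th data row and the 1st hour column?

981

With rows in first-appearance order of route, row 6 is route=RT026. hour columns in first-appearance order: 16h, 09h, 11h, 14h; column 1 is 16h.
Long rows with route=RT026, hour=16h: max(981, 961) = 981.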